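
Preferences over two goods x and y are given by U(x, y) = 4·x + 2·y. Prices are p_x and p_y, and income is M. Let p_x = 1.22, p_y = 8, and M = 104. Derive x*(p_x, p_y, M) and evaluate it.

x* = 85.2459

x gives more utility per dollar, so spend all income on x: x* = M/p_x, y* = 0.
Numerically: x* = 85.2459, y* = 0.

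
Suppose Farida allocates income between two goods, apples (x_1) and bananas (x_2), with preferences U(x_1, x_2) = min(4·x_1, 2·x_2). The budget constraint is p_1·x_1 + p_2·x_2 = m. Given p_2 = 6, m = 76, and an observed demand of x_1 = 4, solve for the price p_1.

With perfect complements, no substitution: consume in ratio x_1:x_2 = 2:4.
Budget: p_1·x_1 + p_2·2·x_1 = m, so (2·p_1 + 4·p_2)·x_1 = 2·m.
Demand: x_1*(p_1,p_2,m) = 2·m/(2·p_1 + 4·p_2), x_2* = 4·m/(2·p_1 + 4·p_2).
Set x_1* = 4 in the demand function and solve for p_1: p_1 = 7.

p_1 = 7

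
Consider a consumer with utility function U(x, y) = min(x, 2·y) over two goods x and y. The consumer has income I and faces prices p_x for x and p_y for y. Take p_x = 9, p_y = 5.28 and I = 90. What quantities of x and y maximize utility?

Leontief preferences: the optimum is at the kink where x/2 = y/1, i.e. y = (1/2)·x.
Budget: p_x·x + p_y·(1/2)·x = I, so (2·p_x + p_y)·x = 2·I.
Demand: x*(p_x,p_y,I) = 2·I/(2·p_x + p_y), y* = I/(2·p_x + p_y).
Here 2·9 + 5.28 = 23.28, giving x* = 7.732 and y* = 3.866.

x* = 7.732, y* = 3.866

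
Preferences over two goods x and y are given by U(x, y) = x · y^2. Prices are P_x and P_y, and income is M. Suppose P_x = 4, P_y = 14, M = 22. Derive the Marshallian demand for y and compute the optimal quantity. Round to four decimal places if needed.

MU_x/MU_y = (y)/(2·x); tangency sets this equal to P_x/P_y.
Rearranging, P_y·y = 2·P_x·x. Substituting into the budget gives P_x·x·(1 + 2) = M.
Demand: x*(P_x,P_y,M) = 1/3·M/P_x and y* = 2/3·M/P_y.
At P_x=4, P_y=14, M=22: y* = 2/3·22/14 = 1.0476.

y* = 1.0476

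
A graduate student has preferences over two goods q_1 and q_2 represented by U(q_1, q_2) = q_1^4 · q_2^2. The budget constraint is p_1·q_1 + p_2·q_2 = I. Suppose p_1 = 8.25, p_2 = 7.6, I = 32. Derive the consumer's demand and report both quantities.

The MRS is 2·q_2/q_1. Set MRS = p_1/p_2.
Rearranging, p_2·q_2 = (1/2)·p_1·q_1. Substituting into the budget gives p_1·q_1·(1 + (1/2)) = I.
Demand: q_1*(p_1,p_2,I) = 2/3·I/p_1 and q_2* = 1/3·I/p_2.
At p_1=8.25, p_2=7.6, I=32: q_1* = 2/3·32/8.25 = 2.5859, q_2* = 1.4035.

q_1* = 2.5859, q_2* = 1.4035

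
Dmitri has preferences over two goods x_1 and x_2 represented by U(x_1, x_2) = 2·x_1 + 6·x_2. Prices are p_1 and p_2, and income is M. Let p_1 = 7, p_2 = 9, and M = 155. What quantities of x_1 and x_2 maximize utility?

Linear utility — the consumer picks whichever good has higher MU/price: 2/7 = 0.2857 vs 6/9 = 0.6667.
x_2 gives more utility per dollar, so spend all income on x_2: x_2* = M/p_2, x_1* = 0.
Numerically: x_1* = 0, x_2* = 17.2222.

x_1* = 0, x_2* = 17.2222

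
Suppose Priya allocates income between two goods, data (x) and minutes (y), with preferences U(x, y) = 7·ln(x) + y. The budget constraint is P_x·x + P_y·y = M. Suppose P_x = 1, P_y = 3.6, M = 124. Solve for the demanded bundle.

x* = 25.2, y* = 27.4444

MU_x = 7/x, MU_y = 1. Tangency: 7/x = P_x/P_y.
So x*(P_x,P_y) = 7·P_y/P_x, independent of income; and y* = (M − 7·P_y)/P_y.
At the given prices: x* = 7·3.6/1 = 25.2, and y* = 27.4444.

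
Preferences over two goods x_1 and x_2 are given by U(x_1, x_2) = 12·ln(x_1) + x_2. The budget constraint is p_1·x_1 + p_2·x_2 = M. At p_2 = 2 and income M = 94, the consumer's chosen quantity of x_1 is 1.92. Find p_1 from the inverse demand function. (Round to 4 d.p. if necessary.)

MU_x_1 = 12/x_1, MU_x_2 = 1. Tangency: 12/x_1 = p_1/p_2.
So x_1*(p_1,p_2) = 12·p_2/p_1, independent of income; and x_2* = (M − 12·p_2)/p_2.
Set x_1* = 1.92 in the demand function and solve for p_1: p_1 = 12.5.

p_1 = 12.5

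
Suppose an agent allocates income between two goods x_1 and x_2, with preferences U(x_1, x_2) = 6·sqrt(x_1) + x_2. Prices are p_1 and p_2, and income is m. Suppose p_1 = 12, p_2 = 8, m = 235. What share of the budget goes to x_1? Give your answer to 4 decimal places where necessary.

MU_x_1 = 3/√x_1, MU_x_2 = 1. Tangency: 3/√x_1 = p_1/p_2.
Solve: √x_1 = 3·p_2/p_1, so x_1*(p_1,p_2) = (3·p_2/p_1)², and x_2* = (m − p_1·x_1*)/p_2.
Plugging in: x_1* = (3·8/12)² = 4, x_2* = 23.375.
Expenditure on x_1: 12·4 = 48; share = 0.2043.

share on x_1 = 0.2043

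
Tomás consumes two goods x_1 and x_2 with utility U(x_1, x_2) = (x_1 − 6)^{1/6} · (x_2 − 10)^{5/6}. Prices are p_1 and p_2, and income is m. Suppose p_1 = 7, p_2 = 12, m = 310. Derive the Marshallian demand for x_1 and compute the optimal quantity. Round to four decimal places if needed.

x_1* = 9.5238

MRS = (1/5)·(x_2−10)/(x_1−6). Tangency with p_1/p_2 gives x_2−10 = 5·(p_1/p_2)·(x_1−6).
After buying the subsistence bundle (6, 10), a share 1/6 of the remaining income goes to x_1: x_1* = 6 + 1/6·(m − 6p_1 − 10p_2)/p_1.
Discretionary income = 310 − 6·7 − 10·12 = 148; x_1* = 6 + 1/6·148/7 = 9.5238.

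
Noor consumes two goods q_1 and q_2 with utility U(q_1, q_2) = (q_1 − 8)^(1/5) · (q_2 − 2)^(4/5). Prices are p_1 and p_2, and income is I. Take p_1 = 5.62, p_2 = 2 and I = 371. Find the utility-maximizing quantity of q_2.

Let q_1' = q_1−8, q_2' = q_2−2. MRS = (1/4)·q_2'/q_1' = p_1/p_2.
Substituting into the budget: q_1* = 8 + 0.2·(I − 8·p_1 − 2·p_2)/p_1, and q_2* = 2 + 0.8·(…)/p_2.
Discretionary income = 371 − 8·5.62 − 2·2 = 322.04; q_2* = 2 + 0.8·322.04/2 = 130.816.

q_2* = 130.816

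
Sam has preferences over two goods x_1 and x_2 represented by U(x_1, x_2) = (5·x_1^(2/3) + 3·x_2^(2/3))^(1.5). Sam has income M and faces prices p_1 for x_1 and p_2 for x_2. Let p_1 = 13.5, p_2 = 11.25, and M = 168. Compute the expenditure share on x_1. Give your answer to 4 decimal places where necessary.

share on x_1 = 0.7628

From the CES first-order condition, (5/3)·(x_2/x_1)^(1/3) = p_1/p_2.
Hence x_2/x_1 = ((3/5)·p_1/p_2)^(1/(1/3)), i.e. raised to the 3 power.
Substitute x_2 = (x_2/x_1)·x_1 into the budget: x_1* = M/(p_1 + p_2·(x_2/x_1)).
Numerically x_2/x_1 = 0.373248, so x_1* = 168/(13.5 + 11.25·0.373248) = 9.492 and x_2* = 0.373248·9.492 = 3.5429.
Expenditure on x_1: 13.5·9.492 = 128.1425; share = 0.7628.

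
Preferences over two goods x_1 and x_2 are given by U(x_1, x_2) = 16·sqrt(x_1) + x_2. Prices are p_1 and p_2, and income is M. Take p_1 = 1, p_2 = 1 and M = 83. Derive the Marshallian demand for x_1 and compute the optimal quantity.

Utility is quasi-linear in x_2; the FOC for x_1 is 8/√x_1 = p_1/p_2.
Thus x_1* = (8·p_2/p_1)² — independent of M — with the rest of income spent on x_2.
Plugging in: x_1* = (8·1/1)² = 64.

x_1* = 64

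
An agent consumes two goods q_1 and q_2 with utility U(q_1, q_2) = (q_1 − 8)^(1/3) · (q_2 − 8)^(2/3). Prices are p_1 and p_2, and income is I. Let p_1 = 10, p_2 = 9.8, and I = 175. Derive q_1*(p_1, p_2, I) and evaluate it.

q_1* = 8.5533

This is Cobb-Douglas in (q_1−8, q_2−8): tangency gives 1/3·p_2·(q_2−8) = 2/3·p_1·(q_1−8).
Substituting into the budget: q_1* = 8 + 1/3·(I − 8·p_1 − 8·p_2)/p_1, and q_2* = 8 + 2/3·(…)/p_2.
Discretionary income = 175 − 8·10 − 8·9.8 = 16.6; q_1* = 8 + 1/3·16.6/10 = 8.5533.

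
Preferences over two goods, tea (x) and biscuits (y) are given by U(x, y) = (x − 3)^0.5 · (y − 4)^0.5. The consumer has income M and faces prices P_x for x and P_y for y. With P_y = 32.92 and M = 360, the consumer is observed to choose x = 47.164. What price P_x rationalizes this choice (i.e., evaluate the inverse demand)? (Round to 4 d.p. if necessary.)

P_x = 2.5

Let x' = x−3, y' = y−4. MRS = y'/x' = P_x/P_y.
After buying the subsistence bundle (3, 4), a share 0.5 of the remaining income goes to x: x* = 3 + 0.5·(M − 3P_x − 4P_y)/P_x.
Set x* = 47.164 in the demand function and solve for P_x: P_x = 2.5.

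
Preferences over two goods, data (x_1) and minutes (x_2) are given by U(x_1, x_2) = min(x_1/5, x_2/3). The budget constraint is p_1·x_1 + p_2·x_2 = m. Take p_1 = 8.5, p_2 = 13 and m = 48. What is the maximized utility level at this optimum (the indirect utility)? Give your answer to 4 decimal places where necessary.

Demand: x_1*(p_1,p_2,m) = 5·m/(5·p_1 + 3·p_2), x_2* = 3·m/(5·p_1 + 3·p_2).
Here 5·8.5 + 3·13 = 81.5, giving x_1* = 2.9448 and x_2* = 1.7669.
Utility at the optimum: U(2.9448, 1.7669) = 0.589.

V = 0.589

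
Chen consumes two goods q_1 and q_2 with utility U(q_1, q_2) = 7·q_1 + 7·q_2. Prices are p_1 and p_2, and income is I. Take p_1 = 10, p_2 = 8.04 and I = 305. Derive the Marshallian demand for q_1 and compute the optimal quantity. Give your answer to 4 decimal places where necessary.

q_1* = 0

Linear utility — the consumer picks whichever good has higher MU/price: 7/10 = 0.7 vs 7/8.04 = 0.8706.
q_2 gives more utility per dollar, so spend all income on q_2: q_2* = I/p_2, q_1* = 0.
Numerically: q_1* = 0, q_2* = 37.9353.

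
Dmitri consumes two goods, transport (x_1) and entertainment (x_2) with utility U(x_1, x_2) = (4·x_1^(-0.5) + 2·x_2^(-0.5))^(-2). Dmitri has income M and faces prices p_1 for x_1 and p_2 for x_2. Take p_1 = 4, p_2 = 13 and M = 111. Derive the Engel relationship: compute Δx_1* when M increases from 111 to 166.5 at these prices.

Δx_1* = 7.1775

MRS = MU_x_1/MU_x_2 = 2·(x_2/x_1)^(1.5). Set equal to p_1/p_2.
Hence x_2/x_1 = ((1/2)·p_1/p_2)^(1/(1.5)), i.e. raised to the 2/3 power.
Substitute x_2 = (x_2/x_1)·x_1 into the budget: x_1* = M/(p_1 + p_2·(x_2/x_1)).
Numerically x_2/x_1 = 0.287116, so x_1* = 111/(4 + 13·0.287116) = 14.355.
At M' = 166.5: x_1* = 21.5325. Change: 21.5325 − 14.355 = 7.1775.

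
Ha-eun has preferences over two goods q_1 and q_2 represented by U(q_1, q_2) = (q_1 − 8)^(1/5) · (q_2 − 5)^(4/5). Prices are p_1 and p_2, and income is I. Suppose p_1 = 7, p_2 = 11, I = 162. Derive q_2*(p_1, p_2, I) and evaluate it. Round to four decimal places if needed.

MRS = (1/4)·(q_2−5)/(q_1−8). Tangency with p_1/p_2 gives q_2−5 = 4·(p_1/p_2)·(q_1−8).
Substituting into the budget: q_1* = 8 + 0.2·(I − 8·p_1 − 5·p_2)/p_1, and q_2* = 5 + 0.8·(…)/p_2.
Discretionary income = 162 − 8·7 − 5·11 = 51; q_2* = 5 + 0.8·51/11 = 8.7091.

q_2* = 8.7091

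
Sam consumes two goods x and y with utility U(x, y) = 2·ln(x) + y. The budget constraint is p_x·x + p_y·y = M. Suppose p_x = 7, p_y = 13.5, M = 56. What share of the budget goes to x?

MU_x = 2/x, MU_y = 1. Tangency: 2/x = p_x/p_y.
So x*(p_x,p_y) = 2·p_y/p_x, independent of income; and y* = (M − 2·p_y)/p_y.
At the given prices: x* = 2·13.5/7 = 3.8571, and y* = 2.1481.
Expenditure on x: 7·3.8571 = 27; share = 0.4821.

share on x = 0.4821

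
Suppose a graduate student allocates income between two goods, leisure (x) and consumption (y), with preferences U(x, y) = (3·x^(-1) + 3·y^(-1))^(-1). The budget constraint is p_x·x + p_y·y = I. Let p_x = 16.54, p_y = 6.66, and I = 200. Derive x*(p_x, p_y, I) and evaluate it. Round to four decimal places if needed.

With the ratio pinned down, the budget gives x* = I/(p_x + p_y·(y/x)) and y* = (y/x)·x*.
Numerically y/x = 1.575907, so x* = 200/(16.54 + 6.66·1.575907) = 7.3977.

x* = 7.3977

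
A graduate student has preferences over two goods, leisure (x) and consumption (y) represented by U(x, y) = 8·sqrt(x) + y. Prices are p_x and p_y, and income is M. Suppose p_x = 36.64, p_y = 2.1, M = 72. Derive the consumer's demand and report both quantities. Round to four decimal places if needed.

x* = 0.0526, y* = 33.3687

MU_x = 4/√x, MU_y = 1. Tangency: 4/√x = p_x/p_y.
Thus x* = (4·p_y/p_x)² — independent of M — with the rest of income spent on y.
Plugging in: x* = (4·2.1/36.64)² = 0.0526, y* = 33.3687.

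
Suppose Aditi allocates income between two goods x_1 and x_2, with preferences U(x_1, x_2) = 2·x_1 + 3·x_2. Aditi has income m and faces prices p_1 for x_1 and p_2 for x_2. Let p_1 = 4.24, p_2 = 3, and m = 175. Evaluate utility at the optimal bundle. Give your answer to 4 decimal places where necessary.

Perfect substitutes: compare marginal utility per dollar. 2/p_1 vs 3/p_2 → 0.4717 vs 1.
x_2 gives more utility per dollar, so spend all income on x_2: x_2* = m/p_2, x_1* = 0.
Numerically: x_1* = 0, x_2* = 58.3333.
Utility at the optimum: U(0, 58.3333) = 175.

V = 175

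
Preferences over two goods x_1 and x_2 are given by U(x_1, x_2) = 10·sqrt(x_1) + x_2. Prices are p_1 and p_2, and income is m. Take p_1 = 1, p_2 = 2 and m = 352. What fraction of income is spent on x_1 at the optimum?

share on x_1 = 0.2841

Set MRS = p_1/p_2: 5·x_1^(−1/2) = p_1/p_2.
Thus x_1* = (5·p_2/p_1)² — independent of m — with the rest of income spent on x_2.
Plugging in: x_1* = (5·2/1)² = 100, x_2* = 126.
Expenditure on x_1: 1·100 = 100; share = 0.2841.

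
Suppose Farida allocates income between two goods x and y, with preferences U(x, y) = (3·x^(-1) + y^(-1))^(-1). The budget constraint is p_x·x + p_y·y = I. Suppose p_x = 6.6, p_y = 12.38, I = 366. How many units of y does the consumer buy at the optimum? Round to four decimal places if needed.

MU_x ∝ 3·x^(-2), MU_y ∝ y^(-2), so MRS = 3·(y/x)^(2) = p_x/p_y.
Hence y/x = ((1/3)·p_x/p_y)^(1/(2)), i.e. raised to the 0.5 power.
Substitute y = (y/x)·x into the budget: x* = I/(p_x + p_y·(y/x)).
Numerically y/x = 0.421552, so x* = 366/(6.6 + 12.38·0.421552) = 30.9676 and y* = 0.421552·30.9676 = 13.0544.

y* = 13.0544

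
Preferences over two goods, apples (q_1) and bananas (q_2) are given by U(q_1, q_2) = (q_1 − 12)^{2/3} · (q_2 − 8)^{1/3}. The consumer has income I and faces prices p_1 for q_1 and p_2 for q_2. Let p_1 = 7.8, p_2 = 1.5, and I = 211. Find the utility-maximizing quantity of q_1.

q_1* = 21.0085

MRS = 2·(q_2−8)/(q_1−12). Tangency with p_1/p_2 gives q_2−8 = (1/2)·(p_1/p_2)·(q_1−12).
After buying the subsistence bundle (12, 8), a share 2/3 of the remaining income goes to q_1: q_1* = 12 + 2/3·(I − 12p_1 − 8p_2)/p_1.
Discretionary income = 211 − 12·7.8 − 8·1.5 = 105.4; q_1* = 12 + 2/3·105.4/7.8 = 21.0085.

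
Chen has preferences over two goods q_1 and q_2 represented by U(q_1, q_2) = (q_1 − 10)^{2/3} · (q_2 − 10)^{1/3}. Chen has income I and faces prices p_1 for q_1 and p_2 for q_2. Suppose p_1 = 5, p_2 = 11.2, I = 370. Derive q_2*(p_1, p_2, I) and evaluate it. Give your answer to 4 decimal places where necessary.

Let q_1' = q_1−10, q_2' = q_2−10. MRS = 2·q_2'/q_1' = p_1/p_2.
Substituting into the budget: q_1* = 10 + 2/3·(I − 10·p_1 − 10·p_2)/p_1, and q_2* = 10 + 1/3·(…)/p_2.
Discretionary income = 370 − 10·5 − 10·11.2 = 208; q_2* = 10 + 1/3·208/11.2 = 16.1905.

q_2* = 16.1905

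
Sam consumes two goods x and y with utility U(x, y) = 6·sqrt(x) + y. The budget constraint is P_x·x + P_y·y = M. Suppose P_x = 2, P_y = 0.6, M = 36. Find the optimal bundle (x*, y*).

x* = 0.81, y* = 57.3

Set MRS = P_x/P_y: 3·x^(−1/2) = P_x/P_y.
Solve: √x = 3·P_y/P_x, so x*(P_x,P_y) = (3·P_y/P_x)², and y* = (M − P_x·x*)/P_y.
Plugging in: x* = (3·0.6/2)² = 0.81, y* = 57.3.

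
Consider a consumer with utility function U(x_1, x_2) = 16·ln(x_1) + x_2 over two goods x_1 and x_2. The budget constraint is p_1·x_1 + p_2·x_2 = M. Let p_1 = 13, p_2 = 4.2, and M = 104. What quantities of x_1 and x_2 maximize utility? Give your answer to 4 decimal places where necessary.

Set MRS = p_1/p_2: (16/x_1)/1 = p_1/p_2.
So x_1*(p_1,p_2) = 16·p_2/p_1, independent of income; and x_2* = (M − 16·p_2)/p_2.
At the given prices: x_1* = 16·4.2/13 = 5.1692, and x_2* = 8.7619.

x_1* = 5.1692, x_2* = 8.7619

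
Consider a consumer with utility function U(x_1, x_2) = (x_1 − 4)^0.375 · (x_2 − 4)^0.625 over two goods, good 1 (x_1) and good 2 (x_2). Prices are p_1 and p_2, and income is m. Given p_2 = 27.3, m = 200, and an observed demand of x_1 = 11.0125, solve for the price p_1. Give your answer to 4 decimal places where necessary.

MRS = (3/5)·(x_2−4)/(x_1−4). Tangency with p_1/p_2 gives x_2−4 = (5/3)·(p_1/p_2)·(x_1−4).
After buying the subsistence bundle (4, 4), a share 0.375 of the remaining income goes to x_1: x_1* = 4 + 0.375·(m − 4p_1 − 4p_2)/p_1.
Set x_1* = 11.0125 in the demand function and solve for p_1: p_1 = 4.

p_1 = 4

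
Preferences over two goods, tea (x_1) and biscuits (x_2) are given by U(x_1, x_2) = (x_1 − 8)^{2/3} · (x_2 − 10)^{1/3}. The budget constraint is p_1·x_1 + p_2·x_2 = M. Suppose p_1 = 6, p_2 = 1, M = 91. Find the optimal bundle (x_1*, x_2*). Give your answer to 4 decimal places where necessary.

Let x_1' = x_1−8, x_2' = x_2−10. MRS = 2·x_2'/x_1' = p_1/p_2.
After buying the subsistence bundle (8, 10), a share 2/3 of the remaining income goes to x_1: x_1* = 8 + 2/3·(M − 8p_1 − 10p_2)/p_1.
Discretionary income = 91 − 8·6 − 10·1 = 33; x_1* = 8 + 2/3·33/6 = 11.6667; x_2* = 10 + 1/3·33/1 = 21.

x_1* = 11.6667, x_2* = 21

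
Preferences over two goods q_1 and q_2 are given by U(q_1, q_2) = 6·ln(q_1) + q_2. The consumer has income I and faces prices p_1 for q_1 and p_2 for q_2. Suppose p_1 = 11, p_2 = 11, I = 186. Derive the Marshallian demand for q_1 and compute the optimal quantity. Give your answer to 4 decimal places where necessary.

q_1* = 6

Set MRS = p_1/p_2: (6/q_1)/1 = p_1/p_2.
So q_1*(p_1,p_2) = 6·p_2/p_1, independent of income; and q_2* = (I − 6·p_2)/p_2.
At the given prices: q_1* = 6·11/11 = 6.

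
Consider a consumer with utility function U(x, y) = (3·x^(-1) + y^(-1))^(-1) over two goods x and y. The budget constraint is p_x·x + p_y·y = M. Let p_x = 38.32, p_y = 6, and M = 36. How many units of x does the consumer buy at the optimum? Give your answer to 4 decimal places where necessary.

MU_x ∝ 3·x^(-2), MU_y ∝ y^(-2), so MRS = 3·(y/x)^(2) = p_x/p_y.
Hence y/x = ((1/3)·p_x/p_y)^(1/(2)), i.e. raised to the 0.5 power.
With the ratio pinned down, the budget gives x* = M/(p_x + p_y·(y/x)) and y* = (y/x)·x*.
Numerically y/x = 1.459071, so x* = 36/(38.32 + 6·1.459071) = 0.7647.

x* = 0.7647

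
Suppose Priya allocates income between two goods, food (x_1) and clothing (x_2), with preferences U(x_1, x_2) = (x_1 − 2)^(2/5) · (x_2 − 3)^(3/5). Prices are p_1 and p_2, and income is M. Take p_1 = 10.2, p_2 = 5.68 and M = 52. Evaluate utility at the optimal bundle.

MRS = (2/3)·(x_2−3)/(x_1−2). Tangency with p_1/p_2 gives x_2−3 = (3/2)·(p_1/p_2)·(x_1−2).
Substituting into the budget: x_1* = 2 + 0.4·(M − 2·p_1 − 3·p_2)/p_1, and x_2* = 3 + 0.6·(…)/p_2.
Discretionary income = 52 − 2·10.2 − 3·5.68 = 14.56; x_1* = 2 + 0.4·14.56/10.2 = 2.571; x_2* = 3 + 0.6·14.56/5.68 = 4.538.
Utility at the optimum: U(2.571, 4.538) = 1.0347.

V = 1.0347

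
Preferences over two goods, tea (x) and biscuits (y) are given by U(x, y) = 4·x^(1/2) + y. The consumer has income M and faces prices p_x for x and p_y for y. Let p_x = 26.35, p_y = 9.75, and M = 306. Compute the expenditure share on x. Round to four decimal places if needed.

share on x = 0.0472

Thus x* = (2·p_y/p_x)² — independent of M — with the rest of income spent on y.
Plugging in: x* = (2·9.75/26.35)² = 0.5477, y* = 29.9045.
Expenditure on x: 26.35·0.5477 = 14.4307; share = 0.0472.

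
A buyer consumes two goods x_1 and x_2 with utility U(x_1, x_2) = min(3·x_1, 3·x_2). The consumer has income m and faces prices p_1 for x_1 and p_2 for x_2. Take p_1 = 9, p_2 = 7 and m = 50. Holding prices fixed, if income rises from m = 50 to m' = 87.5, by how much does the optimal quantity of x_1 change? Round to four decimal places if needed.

Leontief preferences: the optimum is at the kink where x_1/3 = x_2/3, i.e. x_2 = x_1.
Budget: p_1·x_1 + p_2·x_1 = m, so (3·p_1 + 3·p_2)·x_1 = 3·m.
Demand: x_1*(p_1,p_2,m) = 3·m/(3·p_1 + 3·p_2), x_2* = 3·m/(3·p_1 + 3·p_2).
Here 3·9 + 3·7 = 48, giving x_1* = 3.125.
At m' = 87.5: x_1* = 5.4688. Change: 5.4688 − 3.125 = 2.3438.

Δx_1* = 2.3438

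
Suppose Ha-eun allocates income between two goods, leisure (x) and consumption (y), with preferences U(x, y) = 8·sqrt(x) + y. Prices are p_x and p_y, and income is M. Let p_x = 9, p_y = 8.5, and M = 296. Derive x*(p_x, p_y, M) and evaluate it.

x* = 14.2716

Set MRS = p_x/p_y: 4·x^(−1/2) = p_x/p_y.
Solve: √x = 4·p_y/p_x, so x*(p_x,p_y) = (4·p_y/p_x)², and y* = (M − p_x·x*)/p_y.
Plugging in: x* = (4·8.5/9)² = 14.2716.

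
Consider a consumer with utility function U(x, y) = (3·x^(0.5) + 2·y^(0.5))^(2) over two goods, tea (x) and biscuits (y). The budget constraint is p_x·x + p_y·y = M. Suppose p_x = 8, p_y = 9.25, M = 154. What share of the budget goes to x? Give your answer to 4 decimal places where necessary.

share on x = 0.7223

Numerically y/x = 0.332441, so x* = 154/(8 + 9.25·0.332441) = 13.9051 and y* = 0.332441·13.9051 = 4.6226.
Expenditure on x: 8·13.9051 = 111.2408; share = 0.7223.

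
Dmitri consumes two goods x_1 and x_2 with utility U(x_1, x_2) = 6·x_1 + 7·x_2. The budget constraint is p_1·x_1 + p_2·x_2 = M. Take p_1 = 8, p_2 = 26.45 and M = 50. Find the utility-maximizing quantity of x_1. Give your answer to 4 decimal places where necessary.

Perfect substitutes: compare marginal utility per dollar. 6/p_1 vs 7/p_2 → 0.75 vs 0.2647.
x_1 gives more utility per dollar, so spend all income on x_1: x_1* = M/p_1, x_2* = 0.
Numerically: x_1* = 6.25, x_2* = 0.

x_1* = 6.25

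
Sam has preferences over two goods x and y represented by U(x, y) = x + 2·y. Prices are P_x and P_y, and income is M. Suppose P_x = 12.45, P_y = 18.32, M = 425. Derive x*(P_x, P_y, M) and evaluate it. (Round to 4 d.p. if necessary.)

y gives more utility per dollar, so spend all income on y: y* = M/P_y, x* = 0.
Numerically: x* = 0, y* = 23.1987.

x* = 0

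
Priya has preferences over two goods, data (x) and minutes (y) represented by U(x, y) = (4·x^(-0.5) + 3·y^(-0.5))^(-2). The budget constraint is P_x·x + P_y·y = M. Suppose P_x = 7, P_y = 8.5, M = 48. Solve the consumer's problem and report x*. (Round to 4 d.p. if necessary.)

x* = 3.6461

Substitute y = (y/x)·x into the budget: x* = M/(P_x + P_y·(y/x)).
Numerically y/x = 0.72526, so x* = 48/(7 + 8.5·0.72526) = 3.6461.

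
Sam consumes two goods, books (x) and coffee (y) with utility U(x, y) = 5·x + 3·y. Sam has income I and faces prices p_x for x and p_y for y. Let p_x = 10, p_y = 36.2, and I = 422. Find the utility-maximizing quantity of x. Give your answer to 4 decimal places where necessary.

x* = 42.2

Perfect substitutes: compare marginal utility per dollar. 5/p_x vs 3/p_y → 0.5 vs 0.0829.
x gives more utility per dollar, so spend all income on x: x* = I/p_x, y* = 0.
Numerically: x* = 42.2, y* = 0.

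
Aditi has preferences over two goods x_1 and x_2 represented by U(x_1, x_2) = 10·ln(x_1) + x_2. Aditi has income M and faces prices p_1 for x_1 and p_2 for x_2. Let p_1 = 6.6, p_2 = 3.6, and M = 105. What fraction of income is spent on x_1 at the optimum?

share on x_1 = 0.3429

So x_1*(p_1,p_2) = 10·p_2/p_1, independent of income; and x_2* = (M − 10·p_2)/p_2.
At the given prices: x_1* = 10·3.6/6.6 = 5.4545, and x_2* = 19.1667.
Expenditure on x_1: 6.6·5.4545 = 36; share = 0.3429.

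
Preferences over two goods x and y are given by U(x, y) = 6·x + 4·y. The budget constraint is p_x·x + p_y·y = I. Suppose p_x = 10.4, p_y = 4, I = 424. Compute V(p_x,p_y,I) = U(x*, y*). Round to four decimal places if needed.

Linear utility — the consumer picks whichever good has higher MU/price: 6/10.4 = 0.5769 vs 4/4 = 1.
y gives more utility per dollar, so spend all income on y: y* = I/p_y, x* = 0.
Numerically: x* = 0, y* = 106.
Utility at the optimum: U(0, 106) = 424.

V = 424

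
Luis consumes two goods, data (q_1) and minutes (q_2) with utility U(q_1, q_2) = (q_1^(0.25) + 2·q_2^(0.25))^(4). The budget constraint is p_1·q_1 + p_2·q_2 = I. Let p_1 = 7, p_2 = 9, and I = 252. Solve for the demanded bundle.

From the CES first-order condition, (1/2)·(q_2/q_1)^(0.75) = p_1/p_2.
Solve for the ratio: q_2/q_1 = [2·p_1/p_2]^(4/3).
Substitute q_2 = (q_2/q_1)·q_1 into the budget: q_1* = I/(p_1 + p_2·(q_2/q_1)).
Numerically q_2/q_1 = 1.802384, so q_1* = 252/(7 + 9·1.802384) = 10.852 and q_2* = 1.802384·10.852 = 19.5595.

q_1* = 10.852, q_2* = 19.5595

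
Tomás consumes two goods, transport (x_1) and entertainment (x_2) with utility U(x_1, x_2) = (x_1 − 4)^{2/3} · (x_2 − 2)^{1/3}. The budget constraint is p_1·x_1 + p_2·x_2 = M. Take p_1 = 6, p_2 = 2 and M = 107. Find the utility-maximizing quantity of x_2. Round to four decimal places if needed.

x_2* = 15.1667

MRS = 2·(x_2−2)/(x_1−4). Tangency with p_1/p_2 gives x_2−2 = (1/2)·(p_1/p_2)·(x_1−4).
After buying the subsistence bundle (4, 2), a share 2/3 of the remaining income goes to x_1: x_1* = 4 + 2/3·(M − 4p_1 − 2p_2)/p_1.
Discretionary income = 107 − 4·6 − 2·2 = 79; x_2* = 2 + 1/3·79/2 = 15.1667.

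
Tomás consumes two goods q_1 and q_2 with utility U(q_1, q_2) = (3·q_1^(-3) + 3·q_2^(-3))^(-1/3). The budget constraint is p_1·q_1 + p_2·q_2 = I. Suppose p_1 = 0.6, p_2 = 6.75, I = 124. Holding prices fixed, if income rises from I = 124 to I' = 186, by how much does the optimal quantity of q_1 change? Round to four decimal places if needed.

Δq_1* = 14.4668

MRS = MU_q_1/MU_q_2 = (q_2/q_1)^(4). Set equal to p_1/p_2.
Solve for the ratio: q_2/q_1 = [p_1/p_2]^(0.25).
Substitute q_2 = (q_2/q_1)·q_1 into the budget: q_1* = I/(p_1 + p_2·(q_2/q_1)).
Numerically q_2/q_1 = 0.546024, so q_1* = 124/(0.6 + 6.75·0.546024) = 28.9337.
At I' = 186: q_1* = 43.4005. Change: 43.4005 − 28.9337 = 14.4668.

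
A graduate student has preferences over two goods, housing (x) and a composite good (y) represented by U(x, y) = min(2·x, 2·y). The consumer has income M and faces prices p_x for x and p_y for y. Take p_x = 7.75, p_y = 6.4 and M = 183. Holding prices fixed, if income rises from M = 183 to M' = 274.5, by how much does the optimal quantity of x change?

Δx* = 6.4664

With perfect complements, no substitution: consume in ratio x:y = 2:2.
Budget: p_x·x + p_y·x = M, so (2·p_x + 2·p_y)·x = 2·M.
Demand: x*(p_x,p_y,M) = 2·M/(2·p_x + 2·p_y), y* = 2·M/(2·p_x + 2·p_y).
Here 2·7.75 + 2·6.4 = 28.3, giving x* = 12.9329.
At M' = 274.5: x* = 19.3993. Change: 19.3993 − 12.9329 = 6.4664.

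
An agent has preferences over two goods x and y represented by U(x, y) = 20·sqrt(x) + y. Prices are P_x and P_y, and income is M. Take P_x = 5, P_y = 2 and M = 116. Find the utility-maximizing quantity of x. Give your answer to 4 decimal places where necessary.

x* = 16

MU_x = 10/√x, MU_y = 1. Tangency: 10/√x = P_x/P_y.
Thus x* = (10·P_y/P_x)² — independent of M — with the rest of income spent on y.
Plugging in: x* = (10·2/5)² = 16.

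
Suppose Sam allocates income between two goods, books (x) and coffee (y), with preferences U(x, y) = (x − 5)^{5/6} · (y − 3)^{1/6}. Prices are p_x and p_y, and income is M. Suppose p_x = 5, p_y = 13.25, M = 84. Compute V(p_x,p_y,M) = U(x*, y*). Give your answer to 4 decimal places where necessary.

This is Cobb-Douglas in (x−5, y−3): tangency gives 5/6·p_y·(y−3) = 1/6·p_x·(x−5).
After buying the subsistence bundle (5, 3), a share 5/6 of the remaining income goes to x: x* = 5 + 5/6·(M − 5p_x − 3p_y)/p_x.
Discretionary income = 84 − 5·5 − 3·13.25 = 19.25; x* = 5 + 5/6·19.25/5 = 8.2083; y* = 3 + 1/6·19.25/13.25 = 3.2421.
Utility at the optimum: U(8.2083, 3.2421) = 2.0857.

V = 2.0857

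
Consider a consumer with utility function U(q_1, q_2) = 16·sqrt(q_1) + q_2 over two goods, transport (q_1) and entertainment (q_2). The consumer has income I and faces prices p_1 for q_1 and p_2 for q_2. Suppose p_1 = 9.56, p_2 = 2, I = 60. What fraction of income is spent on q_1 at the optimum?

share on q_1 = 0.4463

Utility is quasi-linear in q_2; the FOC for q_1 is 8/√q_1 = p_1/p_2.
Solve: √q_1 = 8·p_2/p_1, so q_1*(p_1,p_2) = (8·p_2/p_1)², and q_2* = (I − p_1·q_1*)/p_2.
Plugging in: q_1* = (8·2/9.56)² = 2.8011, q_2* = 16.6109.
Expenditure on q_1: 9.56·2.8011 = 26.7782; share = 0.4463.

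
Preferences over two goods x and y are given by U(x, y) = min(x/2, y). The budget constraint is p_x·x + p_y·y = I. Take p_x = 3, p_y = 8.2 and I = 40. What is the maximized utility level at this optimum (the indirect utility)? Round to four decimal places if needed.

V = 2.8169

Leontief preferences: the optimum is at the kink where x/2 = y/1, i.e. y = (1/2)·x.
Budget: p_x·x + p_y·(1/2)·x = I, so (2·p_x + p_y)·x = 2·I.
Demand: x*(p_x,p_y,I) = 2·I/(2·p_x + p_y), y* = I/(2·p_x + p_y).
Here 2·3 + 8.2 = 14.2, giving x* = 5.6338 and y* = 2.8169.
Utility at the optimum: U(5.6338, 2.8169) = 2.8169.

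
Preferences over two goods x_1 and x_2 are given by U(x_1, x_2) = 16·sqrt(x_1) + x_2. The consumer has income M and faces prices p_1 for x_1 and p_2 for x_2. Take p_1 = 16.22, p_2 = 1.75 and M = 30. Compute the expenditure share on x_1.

Utility is quasi-linear in x_2; the FOC for x_1 is 8/√x_1 = p_1/p_2.
Thus x_1* = (8·p_2/p_1)² — independent of M — with the rest of income spent on x_2.
Plugging in: x_1* = (8·1.75/16.22)² = 0.745, x_2* = 10.2378.
Expenditure on x_1: 16.22·0.745 = 12.0838; share = 0.4028.

share on x_1 = 0.4028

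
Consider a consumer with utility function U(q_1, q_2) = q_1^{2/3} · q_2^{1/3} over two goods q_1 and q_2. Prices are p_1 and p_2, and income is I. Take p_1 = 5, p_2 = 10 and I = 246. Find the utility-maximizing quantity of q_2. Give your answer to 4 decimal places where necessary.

q_2* = 8.2

The MRS is 2·q_2/q_1. Set MRS = p_1/p_2.
So 2/3·p_2·q_2 = 1/3·p_1·q_1; combined with the budget, a share 2/3 of income goes to q_1.
Demand: q_1*(p_1,p_2,I) = 2/3·I/p_1 and q_2* = 1/3·I/p_2.
At p_1=5, p_2=10, I=246: q_2* = 1/3·246/10 = 8.2.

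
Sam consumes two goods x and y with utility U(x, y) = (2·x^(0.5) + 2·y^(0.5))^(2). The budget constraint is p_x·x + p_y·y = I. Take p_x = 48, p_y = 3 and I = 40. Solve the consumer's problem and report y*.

From the CES first-order condition, (y/x)^(0.5) = p_x/p_y.
Solve for the ratio: y/x = [p_x/p_y]^(2).
With the ratio pinned down, the budget gives x* = I/(p_x + p_y·(y/x)) and y* = (y/x)·x*.
Numerically y/x = 256, so x* = 40/(48 + 3·256) = 0.049 and y* = 256·0.049 = 12.549.

y* = 12.549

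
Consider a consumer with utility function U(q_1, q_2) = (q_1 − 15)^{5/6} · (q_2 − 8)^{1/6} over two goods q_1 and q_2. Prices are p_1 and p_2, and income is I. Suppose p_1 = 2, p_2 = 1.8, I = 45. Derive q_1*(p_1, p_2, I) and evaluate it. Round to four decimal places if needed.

q_1* = 15.25

Substituting into the budget: q_1* = 15 + 5/6·(I − 15·p_1 − 8·p_2)/p_1, and q_2* = 8 + 1/6·(…)/p_2.
Discretionary income = 45 − 15·2 − 8·1.8 = 0.6; q_1* = 15 + 5/6·0.6/2 = 15.25.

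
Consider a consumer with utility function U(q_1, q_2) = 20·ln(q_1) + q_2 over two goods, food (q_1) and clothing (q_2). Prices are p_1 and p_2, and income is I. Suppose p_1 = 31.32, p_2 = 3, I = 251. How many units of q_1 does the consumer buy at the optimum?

MU_q_1 = 20/q_1, MU_q_2 = 1. Tangency: 20/q_1 = p_1/p_2.
So q_1*(p_1,p_2) = 20·p_2/p_1, independent of income; and q_2* = (I − 20·p_2)/p_2.
At the given prices: q_1* = 20·3/31.32 = 1.9157.

q_1* = 1.9157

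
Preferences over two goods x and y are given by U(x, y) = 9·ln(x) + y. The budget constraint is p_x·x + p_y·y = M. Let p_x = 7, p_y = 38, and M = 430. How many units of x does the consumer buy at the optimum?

x* = 48.8571

At the given prices: x* = 9·38/7 = 48.8571.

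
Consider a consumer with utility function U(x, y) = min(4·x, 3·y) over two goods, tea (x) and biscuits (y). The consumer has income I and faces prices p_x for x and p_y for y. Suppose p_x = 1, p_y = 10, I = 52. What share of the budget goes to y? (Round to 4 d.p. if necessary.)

share on y = 0.9302

Leontief preferences: the optimum is at the kink where x/3 = y/4, i.e. y = (4/3)·x.
Budget: p_x·x + p_y·(4/3)·x = I, so (3·p_x + 4·p_y)·x = 3·I.
Demand: x*(p_x,p_y,I) = 3·I/(3·p_x + 4·p_y), y* = 4·I/(3·p_x + 4·p_y).
Here 3·1 + 4·10 = 43, giving x* = 3.6279 and y* = 4.8372.
Expenditure on y: 10·4.8372 = 48.3721; share = 0.9302.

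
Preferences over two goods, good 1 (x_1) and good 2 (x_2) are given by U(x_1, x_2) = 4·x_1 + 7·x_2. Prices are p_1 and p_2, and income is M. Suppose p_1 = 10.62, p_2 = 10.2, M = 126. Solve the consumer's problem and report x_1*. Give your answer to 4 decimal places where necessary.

Perfect substitutes: compare marginal utility per dollar. 4/p_1 vs 7/p_2 → 0.3766 vs 0.6863.
x_2 gives more utility per dollar, so spend all income on x_2: x_2* = M/p_2, x_1* = 0.
Numerically: x_1* = 0, x_2* = 12.3529.

x_1* = 0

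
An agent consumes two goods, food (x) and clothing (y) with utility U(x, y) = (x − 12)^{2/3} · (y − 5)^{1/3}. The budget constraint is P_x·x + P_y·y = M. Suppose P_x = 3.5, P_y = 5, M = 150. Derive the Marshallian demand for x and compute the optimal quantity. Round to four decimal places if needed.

x* = 27.8095

After buying the subsistence bundle (12, 5), a share 2/3 of the remaining income goes to x: x* = 12 + 2/3·(M − 12P_x − 5P_y)/P_x.
Discretionary income = 150 − 12·3.5 − 5·5 = 83; x* = 12 + 2/3·83/3.5 = 27.8095.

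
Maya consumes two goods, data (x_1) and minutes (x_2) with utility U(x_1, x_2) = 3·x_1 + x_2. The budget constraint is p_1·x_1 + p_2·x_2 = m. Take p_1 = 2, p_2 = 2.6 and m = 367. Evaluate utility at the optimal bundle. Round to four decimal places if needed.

V = 550.5

Linear utility — the consumer picks whichever good has higher MU/price: 3/2 = 1.5 vs 1/2.6 = 0.3846.
x_1 gives more utility per dollar, so spend all income on x_1: x_1* = m/p_1, x_2* = 0.
Numerically: x_1* = 183.5, x_2* = 0.
Utility at the optimum: U(183.5, 0) = 550.5.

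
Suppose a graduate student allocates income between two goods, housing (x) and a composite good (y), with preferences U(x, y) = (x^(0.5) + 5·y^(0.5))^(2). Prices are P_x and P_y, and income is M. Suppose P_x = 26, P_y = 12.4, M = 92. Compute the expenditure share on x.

From the CES first-order condition, (1/5)·(y/x)^(0.5) = P_x/P_y.
Hence y/x = (5·P_x/P_y)^(1/(0.5)), i.e. raised to the 2 power.
Substitute y = (y/x)·x into the budget: x* = M/(P_x + P_y·(y/x)).
Numerically y/x = 109.91155, so x* = 92/(26 + 12.4·109.91155) = 0.0662 and y* = 109.91155·0.0662 = 7.2805.
Expenditure on x: 26·0.0662 = 1.7222; share = 0.0187.

share on x = 0.0187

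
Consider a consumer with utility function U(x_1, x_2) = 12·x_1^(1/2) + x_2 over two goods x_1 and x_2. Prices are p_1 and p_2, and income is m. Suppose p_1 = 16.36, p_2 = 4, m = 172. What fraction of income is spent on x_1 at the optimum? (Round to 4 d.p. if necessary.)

share on x_1 = 0.2047

Thus x_1* = (6·p_2/p_1)² — independent of m — with the rest of income spent on x_2.
Plugging in: x_1* = (6·4/16.36)² = 2.1521, x_2* = 34.198.
Expenditure on x_1: 16.36·2.1521 = 35.2078; share = 0.2047.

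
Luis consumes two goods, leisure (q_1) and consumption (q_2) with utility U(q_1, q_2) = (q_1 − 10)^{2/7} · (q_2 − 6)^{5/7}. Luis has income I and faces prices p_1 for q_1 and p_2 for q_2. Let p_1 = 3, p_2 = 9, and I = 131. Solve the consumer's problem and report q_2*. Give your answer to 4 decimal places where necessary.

q_2* = 9.7302

Let q_1' = q_1−10, q_2' = q_2−6. MRS = (2/5)·q_2'/q_1' = p_1/p_2.
Substituting into the budget: q_1* = 10 + 2/7·(I − 10·p_1 − 6·p_2)/p_1, and q_2* = 6 + 5/7·(…)/p_2.
Discretionary income = 131 − 10·3 − 6·9 = 47; q_2* = 6 + 5/7·47/9 = 9.7302.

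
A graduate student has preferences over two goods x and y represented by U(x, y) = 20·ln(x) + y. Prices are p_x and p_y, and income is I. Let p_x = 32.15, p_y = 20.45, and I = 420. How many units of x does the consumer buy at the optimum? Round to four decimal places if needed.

x* = 12.7216

Set MRS = p_x/p_y: (20/x)/1 = p_x/p_y.
So x*(p_x,p_y) = 20·p_y/p_x, independent of income; and y* = (I − 20·p_y)/p_y.
At the given prices: x* = 20·20.45/32.15 = 12.7216.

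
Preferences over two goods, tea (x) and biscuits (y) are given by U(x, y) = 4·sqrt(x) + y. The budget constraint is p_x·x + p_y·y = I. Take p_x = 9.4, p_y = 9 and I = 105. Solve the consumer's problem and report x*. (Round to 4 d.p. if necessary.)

x* = 3.6668

MU_x = 2/√x, MU_y = 1. Tangency: 2/√x = p_x/p_y.
Thus x* = (2·p_y/p_x)² — independent of I — with the rest of income spent on y.
Plugging in: x* = (2·9/9.4)² = 3.6668.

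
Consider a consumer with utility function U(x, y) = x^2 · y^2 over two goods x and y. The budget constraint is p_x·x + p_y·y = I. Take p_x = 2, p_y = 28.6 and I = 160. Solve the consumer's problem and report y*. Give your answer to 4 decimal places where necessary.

y* = 2.7972

MU_x/MU_y = (2·y)/(2·x); tangency sets this equal to p_x/p_y.
Rearranging, p_y·y = p_x·x. Substituting into the budget gives p_x·x·(1 + 1) = I.
Demand: x*(p_x,p_y,I) = 0.5·I/p_x and y* = 0.5·I/p_y.
At p_x=2, p_y=28.6, I=160: y* = 0.5·160/28.6 = 2.7972.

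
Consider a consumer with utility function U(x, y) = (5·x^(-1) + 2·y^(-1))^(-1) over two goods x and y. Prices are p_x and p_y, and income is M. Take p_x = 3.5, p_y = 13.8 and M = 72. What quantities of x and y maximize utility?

x* = 9.1192, y* = 2.9046

With the ratio pinned down, the budget gives x* = M/(p_x + p_y·(y/x)) and y* = (y/x)·x*.
Numerically y/x = 0.318511, so x* = 72/(3.5 + 13.8·0.318511) = 9.1192 and y* = 0.318511·9.1192 = 2.9046.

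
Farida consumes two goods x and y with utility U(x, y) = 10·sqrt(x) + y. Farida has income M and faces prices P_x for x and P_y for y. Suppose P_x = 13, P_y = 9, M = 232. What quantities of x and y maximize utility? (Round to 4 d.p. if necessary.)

Utility is quasi-linear in y; the FOC for x is 5/√x = P_x/P_y.
Thus x* = (5·P_y/P_x)² — independent of M — with the rest of income spent on y.
Plugging in: x* = (5·9/13)² = 11.9822, y* = 8.4701.

x* = 11.9822, y* = 8.4701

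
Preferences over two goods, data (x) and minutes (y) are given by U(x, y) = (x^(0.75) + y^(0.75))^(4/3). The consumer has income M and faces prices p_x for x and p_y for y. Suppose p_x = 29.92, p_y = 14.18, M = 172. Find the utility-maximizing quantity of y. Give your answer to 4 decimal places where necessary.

y* = 10.9628

From the CES first-order condition, (y/x)^(0.25) = p_x/p_y.
Solve for the ratio: y/x = [p_x/p_y]^(4).
Substitute y = (y/x)·x into the budget: x* = M/(p_x + p_y·(y/x)).
Numerically y/x = 19.821724, so x* = 172/(29.92 + 14.18·19.821724) = 0.5531 and y* = 19.821724·0.5531 = 10.9628.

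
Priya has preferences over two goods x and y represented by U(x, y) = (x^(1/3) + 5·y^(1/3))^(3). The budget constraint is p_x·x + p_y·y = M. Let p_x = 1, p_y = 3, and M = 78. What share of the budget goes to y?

share on y = 0.8659

With the ratio pinned down, the budget gives x* = M/(p_x + p_y·(y/x)) and y* = (y/x)·x*.
Numerically y/x = 2.151657, so x* = 78/(1 + 3·2.151657) = 10.4628 and y* = 2.151657·10.4628 = 22.5124.
Expenditure on y: 3·22.5124 = 67.5372; share = 0.8659.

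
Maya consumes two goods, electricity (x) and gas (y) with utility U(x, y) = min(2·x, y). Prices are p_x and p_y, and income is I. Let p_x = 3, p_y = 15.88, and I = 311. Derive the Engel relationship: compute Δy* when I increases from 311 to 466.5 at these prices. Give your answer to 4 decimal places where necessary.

Demand: x*(p_x,p_y,I) = I/(p_x + 2·p_y), y* = 2·I/(p_x + 2·p_y).
Here 3 + 2·15.88 = 34.76, giving y* = 17.8941.
At I' = 466.5: y* = 26.8412. Change: 26.8412 − 17.8941 = 8.9471.

Δy* = 8.9471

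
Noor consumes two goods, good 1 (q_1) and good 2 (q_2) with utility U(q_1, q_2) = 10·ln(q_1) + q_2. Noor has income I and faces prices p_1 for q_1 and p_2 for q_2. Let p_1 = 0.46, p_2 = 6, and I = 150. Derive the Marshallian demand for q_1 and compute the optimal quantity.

q_1* = 130.4348

Set MRS = p_1/p_2: (10/q_1)/1 = p_1/p_2.
So q_1*(p_1,p_2) = 10·p_2/p_1, independent of income; and q_2* = (I − 10·p_2)/p_2.
At the given prices: q_1* = 10·6/0.46 = 130.4348.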